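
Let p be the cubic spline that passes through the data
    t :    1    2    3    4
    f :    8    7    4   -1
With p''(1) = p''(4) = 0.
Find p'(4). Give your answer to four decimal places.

-5.4000

Put M_i = p'' at the i-th knot. Here h = (1, 1, 1) and Δ = (-1, -3, -5), so the interior equations h_(i-1)·M_(i-1) + 2(h_(i-1)+h_i)·M_i + h_i·M_(i+1) = 6(Δ_i − Δ_(i-1)) read
  1·M_0 + 4·M_1 + 1·M_2 = 6(Δ_1 - Δ_0) = -12
  1·M_1 + 4·M_2 + 1·M_3 = 6(Δ_2 - Δ_1) = -12
Natural end conditions: M_0 = M_3 = 0.
Solving the tridiagonal system: M_0 = 0, M_1 = -12/5, M_2 = -12/5, M_3 = 0.
On [3, 4], p'(t) = b_2 + 2c_2·(t - 3) + 3d_2·(t - 3)² with b_2 = Δ_2 - h_2(2M_2 + M_3)/6 = -21/5, c_2 = M_2/2 = -6/5, d_2 = (M_3 - M_2)/(6h_2) = 2/5. So p'(4) = -27/5.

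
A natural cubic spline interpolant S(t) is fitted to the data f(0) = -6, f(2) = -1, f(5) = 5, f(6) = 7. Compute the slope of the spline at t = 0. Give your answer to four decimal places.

With σ_i denoting the second derivative at x_i, h_i = 2, 3, 1, and Δ_i = (y_(i+1) − y_i)/h_i = 5/2, 2, 2:
  2·σ_0 + 10·σ_1 + 3·σ_2 = 6(Δ_1 - Δ_0) = -3
  3·σ_1 + 8·σ_2 + 1·σ_3 = 6(Δ_2 - Δ_1) = 0
Natural end conditions: σ_0 = σ_3 = 0.
Hence σ_0 = 0, σ_1 = -24/71, σ_2 = 9/71, σ_3 = 0.
On [0, 2], S'(t) = b_0 + 2c_0·t + 3d_0·t² with b_0 = Δ_0 - h_0(2σ_0 + σ_1)/6 = 371/142, c_0 = σ_0/2 = 0, d_0 = (σ_1 - σ_0)/(6h_0) = -2/71. So S'(0) = 371/142.

2.6127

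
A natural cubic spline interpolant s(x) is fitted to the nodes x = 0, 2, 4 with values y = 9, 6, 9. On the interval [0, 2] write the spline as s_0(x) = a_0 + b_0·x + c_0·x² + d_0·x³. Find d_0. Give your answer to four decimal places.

0.1875

Put σ_i = s'' at the i-th knot. Here h = (2, 2) and Δ = (-3/2, 3/2), so the interior equations h_(i-1)·σ_(i-1) + 2(h_(i-1)+h_i)·σ_i + h_i·σ_(i+1) = 6(Δ_i − Δ_(i-1)) read
  2·σ_0 + 8·σ_1 + 2·σ_2 = 6(Δ_1 - Δ_0) = 18
Natural end conditions: σ_0 = σ_2 = 0.
Hence σ_0 = 0, σ_1 = 9/4, σ_2 = 0.
On [0, 2], with s_0(x) = a_0 + b_0·x + c_0·x² + d_0·x³: c_0 = σ_0/2 = 0, d_0 = (σ_1 - σ_0)/(6h_0) = 3/16, b_0 = Δ_0 - h_0(2σ_0 + σ_1)/6 = -9/4.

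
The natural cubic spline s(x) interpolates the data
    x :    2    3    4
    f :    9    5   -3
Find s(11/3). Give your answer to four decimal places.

-0.0370

With m_i denoting the second derivative at x_i, h_i = 1, 1, and Δ_i = (y_(i+1) − y_i)/h_i = -4, -8:
  1·m_0 + 4·m_1 + 1·m_2 = 6(Δ_1 - Δ_0) = -24
Natural end conditions: m_0 = m_2 = 0.
Solving the tridiagonal system: m_0 = 0, m_1 = -6, m_2 = 0.
On [3, 4], s(x) = 5 - 6·(x - 3) - 3·(x - 3)² + 1·(x - 3)³.
With (x - 3) = 2/3: s(11/3) = -1/27.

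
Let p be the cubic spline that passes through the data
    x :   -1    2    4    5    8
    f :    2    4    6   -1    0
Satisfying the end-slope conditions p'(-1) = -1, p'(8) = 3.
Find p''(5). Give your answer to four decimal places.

Write M_i for p''(x_i). With h_i = 3, 2, 1, 3 and divided differences Δ_i = 2/3, 1, -7, 1/3, the continuity of p' gives the tridiagonal system
  3·M_0 + 10·M_1 + 2·M_2 = 6(Δ_1 - Δ_0) = 2
  2·M_1 + 6·M_2 + 1·M_3 = 6(Δ_2 - Δ_1) = -48
  1·M_2 + 8·M_3 + 3·M_4 = 6(Δ_3 - Δ_2) = 44
Clamped end conditions give two more equations: 2h_0·M_0 + h_0·M_1 = 6(Δ_0 - p'(-1)) = 10 and h_3·M_3 + 2h_3·M_4 = 6(p'(8) - Δ_3) = 16.
Solving: M_0 = 68/99, M_1 = 194/99, M_2 = -973/99, M_3 = 698/99, M_4 = -85/99.

7.0505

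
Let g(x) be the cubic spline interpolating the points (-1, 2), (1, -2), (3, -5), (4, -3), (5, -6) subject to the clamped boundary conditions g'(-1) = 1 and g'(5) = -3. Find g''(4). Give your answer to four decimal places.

Let σ_i = g''(x_i). Step sizes h_i = 2, 2, 1, 1; slopes of the chords Δ_i = (y_(i+1) - y_i)/h_i = -2, -3/2, 2, -3.
  2·σ_0 + 8·σ_1 + 2·σ_2 = 6(Δ_1 - Δ_0) = 3
  2·σ_1 + 6·σ_2 + 1·σ_3 = 6(Δ_2 - Δ_1) = 21
  1·σ_2 + 4·σ_3 + 1·σ_4 = 6(Δ_3 - Δ_2) = -30
Clamped end conditions give two more equations: 2h_0·σ_0 + h_0·σ_1 = 6(Δ_0 - g'(-1)) = -18 and h_3·σ_3 + 2h_3·σ_4 = 6(g'(5) - Δ_3) = 0.
Solving the tridiagonal system: σ_0 = -389/84, σ_1 = 11/42, σ_2 = 61/12, σ_3 = -421/42, σ_4 = 421/84.

-10.0238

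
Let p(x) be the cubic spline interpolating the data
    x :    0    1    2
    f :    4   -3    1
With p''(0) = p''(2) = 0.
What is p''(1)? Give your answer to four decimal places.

16.5000

Let M_i = p''(x_i). Step sizes h_i = 1, 1; slopes of the chords Δ_i = (y_(i+1) - y_i)/h_i = -7, 4.
  1·M_0 + 4·M_1 + 1·M_2 = 6(Δ_1 - Δ_0) = 66
Natural end conditions: M_0 = M_2 = 0.
Solving the tridiagonal system: M_0 = 0, M_1 = 33/2, M_2 = 0.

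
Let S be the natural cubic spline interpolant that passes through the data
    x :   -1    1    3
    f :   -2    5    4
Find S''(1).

-3

Let M_i = S''(x_i). Step sizes h_i = 2, 2; slopes of the chords Δ_i = (y_(i+1) - y_i)/h_i = 7/2, -1/2.
  2·M_0 + 8·M_1 + 2·M_2 = 6(Δ_1 - Δ_0) = -24
Natural end conditions: M_0 = M_2 = 0.
Hence M_0 = 0, M_1 = -3, M_2 = 0.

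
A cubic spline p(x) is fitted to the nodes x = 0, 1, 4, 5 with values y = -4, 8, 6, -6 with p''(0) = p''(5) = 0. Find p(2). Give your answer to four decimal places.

13.9677

Put M_i = p'' at the i-th knot. Here h = (1, 3, 1) and Δ = (12, -2/3, -12), so the interior equations h_(i-1)·M_(i-1) + 2(h_(i-1)+h_i)·M_i + h_i·M_(i+1) = 6(Δ_i − Δ_(i-1)) read
  1·M_0 + 8·M_1 + 3·M_2 = 6(Δ_1 - Δ_0) = -76
  3·M_1 + 8·M_2 + 1·M_3 = 6(Δ_2 - Δ_1) = -68
Natural end conditions: M_0 = M_3 = 0.
Hence M_0 = 0, M_1 = -404/55, M_2 = -316/55, M_3 = 0.
On [1, 4], p(x) = 8 + 1576/165·(x - 1) - 202/55·(x - 1)² + 4/45·(x - 1)³.
With (x - 1) = 1: p(2) = 6914/495.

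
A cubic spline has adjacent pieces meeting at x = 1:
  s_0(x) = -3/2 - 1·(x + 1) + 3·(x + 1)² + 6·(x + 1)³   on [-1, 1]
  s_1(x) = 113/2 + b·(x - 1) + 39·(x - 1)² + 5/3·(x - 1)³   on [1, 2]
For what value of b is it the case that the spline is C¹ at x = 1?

83

s_0'(x) = -1 + 6·(x + 1) + 18·(x + 1)², so s_0'(1) = 83. On the right, s_1'(1) = b, so b = 83.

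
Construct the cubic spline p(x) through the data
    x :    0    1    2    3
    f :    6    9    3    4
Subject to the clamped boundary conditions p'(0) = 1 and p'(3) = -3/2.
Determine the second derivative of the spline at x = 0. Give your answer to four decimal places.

17.5333

Write σ_i for p''(x_i). With h_i = 1, 1, 1 and divided differences Δ_i = 3, -6, 1, the continuity of p' gives the tridiagonal system
  1·σ_0 + 4·σ_1 + 1·σ_2 = 6(Δ_1 - Δ_0) = -54
  1·σ_1 + 4·σ_2 + 1·σ_3 = 6(Δ_2 - Δ_1) = 42
Clamped end conditions give two more equations: 2h_0·σ_0 + h_0·σ_1 = 6(Δ_0 - p'(0)) = 12 and h_2·σ_2 + 2h_2·σ_3 = 6(p'(3) - Δ_2) = -15.
Solving: σ_0 = 263/15, σ_1 = -346/15, σ_2 = 311/15, σ_3 = -268/15.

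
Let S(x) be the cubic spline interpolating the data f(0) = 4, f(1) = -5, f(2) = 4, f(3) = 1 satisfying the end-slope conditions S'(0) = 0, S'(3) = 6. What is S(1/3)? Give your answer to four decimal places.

1.7259

Let σ_i = S''(x_i). Step sizes h_i = 1, 1, 1; slopes of the chords Δ_i = (y_(i+1) - y_i)/h_i = -9, 9, -3.
  1·σ_0 + 4·σ_1 + 1·σ_2 = 6(Δ_1 - Δ_0) = 108
  1·σ_1 + 4·σ_2 + 1·σ_3 = 6(Δ_2 - Δ_1) = -72
Clamped end conditions give two more equations: 2h_0·σ_0 + h_0·σ_1 = 6(Δ_0 - S'(0)) = -54 and h_2·σ_2 + 2h_2·σ_3 = 6(S'(3) - Δ_2) = 54.
Hence σ_0 = -262/5, σ_1 = 254/5, σ_2 = -214/5, σ_3 = 242/5.
On [0, 1], S(x) = 4 + 0·x - 131/5·x² + 86/5·x³.
With x = 1/3: S(1/3) = 233/135.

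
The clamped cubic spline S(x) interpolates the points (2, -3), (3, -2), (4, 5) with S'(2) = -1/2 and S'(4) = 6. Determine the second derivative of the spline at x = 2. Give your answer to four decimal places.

-1.2500

With σ_i denoting the second derivative at x_i, h_i = 1, 1, and Δ_i = (y_(i+1) − y_i)/h_i = 1, 7:
  1·σ_0 + 4·σ_1 + 1·σ_2 = 6(Δ_1 - Δ_0) = 36
Clamped end conditions give two more equations: 2h_0·σ_0 + h_0·σ_1 = 6(Δ_0 - S'(2)) = 9 and h_1·σ_1 + 2h_1·σ_2 = 6(S'(4) - Δ_1) = -6.
Solving the tridiagonal system: σ_0 = -5/4, σ_1 = 23/2, σ_2 = -35/4.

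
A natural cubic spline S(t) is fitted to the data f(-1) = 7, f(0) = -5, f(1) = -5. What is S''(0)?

Let M_i = S''(x_i). Step sizes h_i = 1, 1; slopes of the chords Δ_i = (y_(i+1) - y_i)/h_i = -12, 0.
  1·M_0 + 4·M_1 + 1·M_2 = 6(Δ_1 - Δ_0) = 72
Natural end conditions: M_0 = M_2 = 0.
Solving the tridiagonal system: M_0 = 0, M_1 = 18, M_2 = 0.

18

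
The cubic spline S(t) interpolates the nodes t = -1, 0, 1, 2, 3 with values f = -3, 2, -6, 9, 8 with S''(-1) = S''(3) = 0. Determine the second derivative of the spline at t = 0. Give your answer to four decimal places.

-32.4643

With σ_i denoting the second derivative at x_i, h_i = 1, 1, 1, 1, and Δ_i = (y_(i+1) − y_i)/h_i = 5, -8, 15, -1:
  1·σ_0 + 4·σ_1 + 1·σ_2 = 6(Δ_1 - Δ_0) = -78
  1·σ_1 + 4·σ_2 + 1·σ_3 = 6(Δ_2 - Δ_1) = 138
  1·σ_2 + 4·σ_3 + 1·σ_4 = 6(Δ_3 - Δ_2) = -96
Natural end conditions: σ_0 = σ_4 = 0.
Forward elimination and back-substitution give σ_0 = 0, σ_1 = -909/28, σ_2 = 363/7, σ_3 = -1035/28, σ_4 = 0.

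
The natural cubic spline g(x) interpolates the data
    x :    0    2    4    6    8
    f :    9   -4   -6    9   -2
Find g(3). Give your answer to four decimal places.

Write M_i for g''(x_i). With h_i = 2, 2, 2, 2 and divided differences Δ_i = -13/2, -1, 15/2, -11/2, the continuity of g' gives the tridiagonal system
  2·M_0 + 8·M_1 + 2·M_2 = 6(Δ_1 - Δ_0) = 33
  2·M_1 + 8·M_2 + 2·M_3 = 6(Δ_2 - Δ_1) = 51
  2·M_2 + 8·M_3 + 2·M_4 = 6(Δ_3 - Δ_2) = -78
Natural end conditions: M_0 = M_4 = 0.
Hence M_0 = 0, M_1 = 213/112, M_2 = 249/28, M_3 = -1341/112, M_4 = 0.
On [2, 4], g(x) = -4 - 293/56·(x - 2) + 213/224·(x - 2)² + 261/448·(x - 2)³.
With (x - 2) = 1: g(3) = -3449/448.

-7.6987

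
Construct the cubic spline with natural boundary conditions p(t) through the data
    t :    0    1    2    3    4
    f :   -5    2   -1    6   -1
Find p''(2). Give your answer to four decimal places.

Write M_i for p''(x_i). With h_i = 1, 1, 1, 1 and divided differences Δ_i = 7, -3, 7, -7, the continuity of p' gives the tridiagonal system
  1·M_0 + 4·M_1 + 1·M_2 = 6(Δ_1 - Δ_0) = -60
  1·M_1 + 4·M_2 + 1·M_3 = 6(Δ_2 - Δ_1) = 60
  1·M_2 + 4·M_3 + 1·M_4 = 6(Δ_3 - Δ_2) = -84
Natural end conditions: M_0 = M_4 = 0.
Solving the tridiagonal system: M_0 = 0, M_1 = -153/7, M_2 = 192/7, M_3 = -195/7, M_4 = 0.

27.4286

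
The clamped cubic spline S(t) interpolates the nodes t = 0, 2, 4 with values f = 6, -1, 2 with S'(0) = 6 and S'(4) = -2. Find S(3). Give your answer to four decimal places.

Write m_i for S''(x_i). With h_i = 2, 2 and divided differences Δ_i = -7/2, 3/2, the continuity of S' gives the tridiagonal system
  2·m_0 + 8·m_1 + 2·m_2 = 6(Δ_1 - Δ_0) = 30
Clamped end conditions give two more equations: 2h_0·m_0 + h_0·m_1 = 6(Δ_0 - S'(0)) = -57 and h_1·m_1 + 2h_1·m_2 = 6(S'(4) - Δ_1) = -21.
Forward elimination and back-substitution give m_0 = -20, m_1 = 23/2, m_2 = -11.
On [2, 4], S(t) = -1 - 5/2·(t - 2) + 23/4·(t - 2)² - 15/8·(t - 2)³.
With (t - 2) = 1: S(3) = 3/8.

0.3750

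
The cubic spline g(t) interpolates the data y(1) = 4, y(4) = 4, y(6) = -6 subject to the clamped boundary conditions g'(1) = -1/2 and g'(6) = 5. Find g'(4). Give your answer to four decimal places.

With M_i denoting the second derivative at x_i, h_i = 3, 2, and Δ_i = (y_(i+1) − y_i)/h_i = 0, -5:
  3·M_0 + 10·M_1 + 2·M_2 = 6(Δ_1 - Δ_0) = -30
Clamped end conditions give two more equations: 2h_0·M_0 + h_0·M_1 = 6(Δ_0 - g'(1)) = 3 and h_1·M_1 + 2h_1·M_2 = 6(g'(6) - Δ_1) = 60.
Solving: M_0 = 23/5, M_1 = -41/5, M_2 = 191/10.
On [4, 6], g'(t) = b_1 + 2c_1·(t - 4) + 3d_1·(t - 4)² with b_1 = Δ_1 - h_1(2M_1 + M_2)/6 = -59/10, c_1 = M_1/2 = -41/10, d_1 = (M_2 - M_1)/(6h_1) = 91/40. So g'(4) = -59/10.

-5.9000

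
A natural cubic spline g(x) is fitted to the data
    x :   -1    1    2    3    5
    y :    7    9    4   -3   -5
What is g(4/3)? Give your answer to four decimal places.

With M_i denoting the second derivative at x_i, h_i = 2, 1, 1, 2, and Δ_i = (y_(i+1) − y_i)/h_i = 1, -5, -7, -1:
  2·M_0 + 6·M_1 + 1·M_2 = 6(Δ_1 - Δ_0) = -36
  1·M_1 + 4·M_2 + 1·M_3 = 6(Δ_2 - Δ_1) = -12
  1·M_2 + 6·M_3 + 2·M_4 = 6(Δ_3 - Δ_2) = 36
Natural end conditions: M_0 = M_4 = 0.
Forward elimination and back-substitution give M_0 = 0, M_1 = -60/11, M_2 = -36/11, M_3 = 72/11, M_4 = 0.
On [1, 2], g(x) = 9 - 29/11·(x - 1) - 30/11·(x - 1)² + 4/11·(x - 1)³.
With (x - 1) = 1/3: g(4/3) = 2326/297.

7.8316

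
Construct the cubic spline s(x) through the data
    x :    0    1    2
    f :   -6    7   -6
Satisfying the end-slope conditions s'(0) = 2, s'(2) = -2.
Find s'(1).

0

Put M_i = s'' at the i-th knot. Here h = (1, 1) and Δ = (13, -13), so the interior equations h_(i-1)·M_(i-1) + 2(h_(i-1)+h_i)·M_i + h_i·M_(i+1) = 6(Δ_i − Δ_(i-1)) read
  1·M_0 + 4·M_1 + 1·M_2 = 6(Δ_1 - Δ_0) = -156
Clamped end conditions give two more equations: 2h_0·M_0 + h_0·M_1 = 6(Δ_0 - s'(0)) = 66 and h_1·M_1 + 2h_1·M_2 = 6(s'(2) - Δ_1) = 66.
Forward elimination and back-substitution give M_0 = 70, M_1 = -74, M_2 = 70.
On [1, 2], s'(x) = b_1 + 2c_1·(x - 1) + 3d_1·(x - 1)² with b_1 = Δ_1 - h_1(2M_1 + M_2)/6 = 0, c_1 = M_1/2 = -37, d_1 = (M_2 - M_1)/(6h_1) = 24. So s'(1) = 0.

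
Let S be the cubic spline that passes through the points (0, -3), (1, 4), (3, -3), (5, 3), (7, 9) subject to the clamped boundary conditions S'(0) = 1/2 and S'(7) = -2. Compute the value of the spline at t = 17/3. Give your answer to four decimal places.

6.5728

With m_i denoting the second derivative at x_i, h_i = 1, 2, 2, 2, and Δ_i = (y_(i+1) − y_i)/h_i = 7, -7/2, 3, 3:
  1·m_0 + 6·m_1 + 2·m_2 = 6(Δ_1 - Δ_0) = -63
  2·m_1 + 8·m_2 + 2·m_3 = 6(Δ_2 - Δ_1) = 39
  2·m_2 + 8·m_3 + 2·m_4 = 6(Δ_3 - Δ_2) = 0
Clamped end conditions give two more equations: 2h_0·m_0 + h_0·m_1 = 6(Δ_0 - S'(0)) = 39 and h_3·m_3 + 2h_3·m_4 = 6(S'(7) - Δ_3) = -30.
Forward elimination and back-substitution give m_0 = 2473/86, m_1 = -796/43, m_2 = 1661/172, m_3 = -53/86, m_4 = -1237/172.
On [5, 7], S(t) = 3 + 999/172·(t - 5) - 53/172·(t - 5)² - 377/688·(t - 5)³.
With (t - 5) = 2/3: S(17/3) = 7631/1161.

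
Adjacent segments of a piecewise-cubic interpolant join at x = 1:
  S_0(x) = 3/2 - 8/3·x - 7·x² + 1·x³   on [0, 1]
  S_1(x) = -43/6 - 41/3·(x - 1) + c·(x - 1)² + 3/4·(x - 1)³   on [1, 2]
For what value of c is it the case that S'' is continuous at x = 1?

-4

S_0''(x) = -14 + 6·x, so S_0''(1) = -8. On the right, S_1''(1) = 2c, so c = -4.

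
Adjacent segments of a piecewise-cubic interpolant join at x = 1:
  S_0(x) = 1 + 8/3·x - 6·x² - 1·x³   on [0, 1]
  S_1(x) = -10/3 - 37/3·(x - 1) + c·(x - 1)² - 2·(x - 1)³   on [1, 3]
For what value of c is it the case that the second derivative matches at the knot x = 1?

-9

S_0''(x) = -12 - 6·x, so S_0''(1) = -18. On the right, S_1''(1) = 2c, so c = -9.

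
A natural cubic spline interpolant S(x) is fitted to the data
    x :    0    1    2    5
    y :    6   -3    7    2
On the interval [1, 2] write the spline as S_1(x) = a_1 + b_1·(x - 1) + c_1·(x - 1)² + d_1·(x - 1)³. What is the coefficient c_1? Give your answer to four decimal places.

With M_i denoting the second derivative at x_i, h_i = 1, 1, 3, and Δ_i = (y_(i+1) − y_i)/h_i = -9, 10, -5/3:
  1·M_0 + 4·M_1 + 1·M_2 = 6(Δ_1 - Δ_0) = 114
  1·M_1 + 8·M_2 + 3·M_3 = 6(Δ_2 - Δ_1) = -70
Natural end conditions: M_0 = M_3 = 0.
Solving: M_0 = 0, M_1 = 982/31, M_2 = -394/31, M_3 = 0.
On [1, 2], with S_1(x) = a_1 + b_1·(x - 1) + c_1·(x - 1)² + d_1·(x - 1)³: c_1 = M_1/2 = 491/31, d_1 = (M_2 - M_1)/(6h_1) = -688/93, b_1 = Δ_1 - h_1(2M_1 + M_2)/6 = 145/93.

15.8387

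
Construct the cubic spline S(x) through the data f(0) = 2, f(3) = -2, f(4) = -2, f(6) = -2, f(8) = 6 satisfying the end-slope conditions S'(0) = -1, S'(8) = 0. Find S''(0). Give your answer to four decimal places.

Let m_i = S''(x_i). Step sizes h_i = 3, 1, 2, 2; slopes of the chords Δ_i = (y_(i+1) - y_i)/h_i = -4/3, 0, 0, 4.
  3·m_0 + 8·m_1 + 1·m_2 = 6(Δ_1 - Δ_0) = 8
  1·m_1 + 6·m_2 + 2·m_3 = 6(Δ_2 - Δ_1) = 0
  2·m_2 + 8·m_3 + 2·m_4 = 6(Δ_3 - Δ_2) = 24
Clamped end conditions give two more equations: 2h_0·m_0 + h_0·m_1 = 6(Δ_0 - S'(0)) = -2 and h_3·m_3 + 2h_3·m_4 = 6(S'(8) - Δ_3) = -24.
Solving the tridiagonal system: m_0 = -287/240, m_1 = 69/40, m_2 = -177/80, m_3 = 231/40, m_4 = -711/80.

-1.1958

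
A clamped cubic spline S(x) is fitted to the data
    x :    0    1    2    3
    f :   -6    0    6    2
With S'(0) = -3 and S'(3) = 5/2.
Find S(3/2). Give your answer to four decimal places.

4.4792

Write M_i for S''(x_i). With h_i = 1, 1, 1 and divided differences Δ_i = 6, 6, -4, the continuity of S' gives the tridiagonal system
  1·M_0 + 4·M_1 + 1·M_2 = 6(Δ_1 - Δ_0) = 0
  1·M_1 + 4·M_2 + 1·M_3 = 6(Δ_2 - Δ_1) = -60
Clamped end conditions give two more equations: 2h_0·M_0 + h_0·M_1 = 6(Δ_0 - S'(0)) = 54 and h_2·M_2 + 2h_2·M_3 = 6(S'(3) - Δ_2) = 39.
Hence M_0 = 83/3, M_1 = -4/3, M_2 = -67/3, M_3 = 92/3.
On [1, 2], S(x) = 0 + 61/6·(x - 1) - 2/3·(x - 1)² - 7/2·(x - 1)³.
With (x - 1) = 1/2: S(3/2) = 215/48.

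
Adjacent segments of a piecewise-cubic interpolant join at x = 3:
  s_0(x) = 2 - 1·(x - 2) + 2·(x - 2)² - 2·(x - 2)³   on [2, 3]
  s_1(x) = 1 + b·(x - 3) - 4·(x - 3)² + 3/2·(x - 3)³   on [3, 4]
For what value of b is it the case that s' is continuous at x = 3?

s_0'(x) = -1 + 4·(x - 2) - 6·(x - 2)², so s_0'(3) = -3. On the right, s_1'(3) = b, so b = -3.

-3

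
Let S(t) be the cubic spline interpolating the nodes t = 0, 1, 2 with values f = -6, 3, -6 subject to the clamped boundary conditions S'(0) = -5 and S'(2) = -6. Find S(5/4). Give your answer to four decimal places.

With M_i denoting the second derivative at x_i, h_i = 1, 1, and Δ_i = (y_(i+1) − y_i)/h_i = 9, -9:
  1·M_0 + 4·M_1 + 1·M_2 = 6(Δ_1 - Δ_0) = -108
Clamped end conditions give two more equations: 2h_0·M_0 + h_0·M_1 = 6(Δ_0 - S'(0)) = 84 and h_1·M_1 + 2h_1·M_2 = 6(S'(2) - Δ_1) = 18.
Forward elimination and back-substitution give M_0 = 137/2, M_1 = -53, M_2 = 71/2.
On [1, 2], S(t) = 3 + 11/4·(t - 1) - 53/2·(t - 1)² + 59/4·(t - 1)³.
With (t - 1) = 1/4: S(5/4) = 579/256.

2.2617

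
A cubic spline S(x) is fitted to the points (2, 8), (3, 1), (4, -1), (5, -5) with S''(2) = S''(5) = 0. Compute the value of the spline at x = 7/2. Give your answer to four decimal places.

-0.2250

Let m_i = S''(x_i). Step sizes h_i = 1, 1, 1; slopes of the chords Δ_i = (y_(i+1) - y_i)/h_i = -7, -2, -4.
  1·m_0 + 4·m_1 + 1·m_2 = 6(Δ_1 - Δ_0) = 30
  1·m_1 + 4·m_2 + 1·m_3 = 6(Δ_2 - Δ_1) = -12
Natural end conditions: m_0 = m_3 = 0.
Hence m_0 = 0, m_1 = 44/5, m_2 = -26/5, m_3 = 0.
On [3, 4], S(x) = 1 - 61/15·(x - 3) + 22/5·(x - 3)² - 7/3·(x - 3)³.
With (x - 3) = 1/2: S(7/2) = -9/40.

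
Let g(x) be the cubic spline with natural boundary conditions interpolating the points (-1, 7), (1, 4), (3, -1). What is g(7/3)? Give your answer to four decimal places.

0.8148

Put M_i = g'' at the i-th knot. Here h = (2, 2) and Δ = (-3/2, -5/2), so the interior equations h_(i-1)·M_(i-1) + 2(h_(i-1)+h_i)·M_i + h_i·M_(i+1) = 6(Δ_i − Δ_(i-1)) read
  2·M_0 + 8·M_1 + 2·M_2 = 6(Δ_1 - Δ_0) = -6
Natural end conditions: M_0 = M_2 = 0.
Forward elimination and back-substitution give M_0 = 0, M_1 = -3/4, M_2 = 0.
On [1, 3], g(x) = 4 - 2·(x - 1) - 3/8·(x - 1)² + 1/16·(x - 1)³.
With (x - 1) = 4/3: g(7/3) = 22/27.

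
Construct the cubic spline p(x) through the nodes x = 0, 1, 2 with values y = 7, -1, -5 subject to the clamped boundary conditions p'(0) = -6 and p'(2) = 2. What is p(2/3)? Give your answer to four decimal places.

Let σ_i = p''(x_i). Step sizes h_i = 1, 1; slopes of the chords Δ_i = (y_(i+1) - y_i)/h_i = -8, -4.
  1·σ_0 + 4·σ_1 + 1·σ_2 = 6(Δ_1 - Δ_0) = 24
Clamped end conditions give two more equations: 2h_0·σ_0 + h_0·σ_1 = 6(Δ_0 - p'(0)) = -12 and h_1·σ_1 + 2h_1·σ_2 = 6(p'(2) - Δ_1) = 36.
Solving: σ_0 = -8, σ_1 = 4, σ_2 = 16.
On [0, 1], p(x) = 7 - 6·x - 4·x² + 2·x³.
With x = 2/3: p(2/3) = 49/27.

1.8148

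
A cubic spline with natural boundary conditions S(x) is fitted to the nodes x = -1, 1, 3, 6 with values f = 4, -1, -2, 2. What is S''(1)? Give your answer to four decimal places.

Let M_i = S''(x_i). Step sizes h_i = 2, 2, 3; slopes of the chords Δ_i = (y_(i+1) - y_i)/h_i = -5/2, -1/2, 4/3.
  2·M_0 + 8·M_1 + 2·M_2 = 6(Δ_1 - Δ_0) = 12
  2·M_1 + 10·M_2 + 3·M_3 = 6(Δ_2 - Δ_1) = 11
Natural end conditions: M_0 = M_3 = 0.
Solving: M_0 = 0, M_1 = 49/38, M_2 = 16/19, M_3 = 0.

1.2895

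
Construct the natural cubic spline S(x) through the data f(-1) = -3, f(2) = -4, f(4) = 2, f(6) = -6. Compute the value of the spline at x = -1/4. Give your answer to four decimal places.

Write σ_i for S''(x_i). With h_i = 3, 2, 2 and divided differences Δ_i = -1/3, 3, -4, the continuity of S' gives the tridiagonal system
  3·σ_0 + 10·σ_1 + 2·σ_2 = 6(Δ_1 - Δ_0) = 20
  2·σ_1 + 8·σ_2 + 2·σ_3 = 6(Δ_2 - Δ_1) = -42
Natural end conditions: σ_0 = σ_3 = 0.
Solving the tridiagonal system: σ_0 = 0, σ_1 = 61/19, σ_2 = -115/19, σ_3 = 0.
On [-1, 2], S(x) = -3 - 221/114·(x + 1) + 0·(x + 1)² + 61/342·(x + 1)³.
With (x + 1) = 3/4: S(-1/4) = -10649/2432.

-4.3787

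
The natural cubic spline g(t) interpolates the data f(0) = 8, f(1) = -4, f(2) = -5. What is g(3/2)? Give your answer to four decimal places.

Let σ_i = g''(x_i). Step sizes h_i = 1, 1; slopes of the chords Δ_i = (y_(i+1) - y_i)/h_i = -12, -1.
  1·σ_0 + 4·σ_1 + 1·σ_2 = 6(Δ_1 - Δ_0) = 66
Natural end conditions: σ_0 = σ_2 = 0.
Solving the tridiagonal system: σ_0 = 0, σ_1 = 33/2, σ_2 = 0.
On [1, 2], g(t) = -4 - 13/2·(t - 1) + 33/4·(t - 1)² - 11/4·(t - 1)³.
With (t - 1) = 1/2: g(3/2) = -177/32.

-5.5313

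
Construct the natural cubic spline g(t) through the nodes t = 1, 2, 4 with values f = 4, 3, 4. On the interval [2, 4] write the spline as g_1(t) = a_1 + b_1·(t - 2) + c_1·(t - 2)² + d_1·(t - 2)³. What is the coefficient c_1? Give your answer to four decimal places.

0.7500

With m_i denoting the second derivative at x_i, h_i = 1, 2, and Δ_i = (y_(i+1) − y_i)/h_i = -1, 1/2:
  1·m_0 + 6·m_1 + 2·m_2 = 6(Δ_1 - Δ_0) = 9
Natural end conditions: m_0 = m_2 = 0.
Solving the tridiagonal system: m_0 = 0, m_1 = 3/2, m_2 = 0.
On [2, 4], with g_1(t) = a_1 + b_1·(t - 2) + c_1·(t - 2)² + d_1·(t - 2)³: c_1 = m_1/2 = 3/4, d_1 = (m_2 - m_1)/(6h_1) = -1/8, b_1 = Δ_1 - h_1(2m_1 + m_2)/6 = -1/2.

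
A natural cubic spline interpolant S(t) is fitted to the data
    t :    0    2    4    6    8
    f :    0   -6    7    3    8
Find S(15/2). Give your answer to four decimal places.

Write M_i for S''(x_i). With h_i = 2, 2, 2, 2 and divided differences Δ_i = -3, 13/2, -2, 5/2, the continuity of S' gives the tridiagonal system
  2·M_0 + 8·M_1 + 2·M_2 = 6(Δ_1 - Δ_0) = 57
  2·M_1 + 8·M_2 + 2·M_3 = 6(Δ_2 - Δ_1) = -51
  2·M_2 + 8·M_3 + 2·M_4 = 6(Δ_3 - Δ_2) = 27
Natural end conditions: M_0 = M_4 = 0.
Forward elimination and back-substitution give M_0 = 0, M_1 = 543/56, M_2 = -72/7, M_3 = 333/56, M_4 = 0.
On [6, 8], S(t) = 3 - 41/28·(t - 6) + 333/112·(t - 6)² - 111/224·(t - 6)³.
With (t - 6) = 3/2: S(15/2) = 10431/1792.

5.8209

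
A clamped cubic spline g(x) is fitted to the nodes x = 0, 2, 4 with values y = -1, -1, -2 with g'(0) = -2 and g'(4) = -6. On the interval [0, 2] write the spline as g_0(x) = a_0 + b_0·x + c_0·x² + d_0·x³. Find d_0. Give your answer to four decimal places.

-0.0938

With m_i denoting the second derivative at x_i, h_i = 2, 2, and Δ_i = (y_(i+1) − y_i)/h_i = 0, -1/2:
  2·m_0 + 8·m_1 + 2·m_2 = 6(Δ_1 - Δ_0) = -3
Clamped end conditions give two more equations: 2h_0·m_0 + h_0·m_1 = 6(Δ_0 - g'(0)) = 12 and h_1·m_1 + 2h_1·m_2 = 6(g'(4) - Δ_1) = -33.
Forward elimination and back-substitution give m_0 = 19/8, m_1 = 5/4, m_2 = -71/8.
On [0, 2], with g_0(x) = a_0 + b_0·x + c_0·x² + d_0·x³: c_0 = m_0/2 = 19/16, d_0 = (m_1 - m_0)/(6h_0) = -3/32, b_0 = Δ_0 - h_0(2m_0 + m_1)/6 = -2.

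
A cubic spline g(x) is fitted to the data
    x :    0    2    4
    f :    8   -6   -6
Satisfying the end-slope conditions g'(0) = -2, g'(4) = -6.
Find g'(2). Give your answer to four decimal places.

-3.2500

With m_i denoting the second derivative at x_i, h_i = 2, 2, and Δ_i = (y_(i+1) − y_i)/h_i = -7, 0:
  2·m_0 + 8·m_1 + 2·m_2 = 6(Δ_1 - Δ_0) = 42
Clamped end conditions give two more equations: 2h_0·m_0 + h_0·m_1 = 6(Δ_0 - g'(0)) = -30 and h_1·m_1 + 2h_1·m_2 = 6(g'(4) - Δ_1) = -36.
Hence m_0 = -55/4, m_1 = 25/2, m_2 = -61/4.
On [2, 4], g'(x) = b_1 + 2c_1·(x - 2) + 3d_1·(x - 2)² with b_1 = Δ_1 - h_1(2m_1 + m_2)/6 = -13/4, c_1 = m_1/2 = 25/4, d_1 = (m_2 - m_1)/(6h_1) = -37/16. So g'(2) = -13/4.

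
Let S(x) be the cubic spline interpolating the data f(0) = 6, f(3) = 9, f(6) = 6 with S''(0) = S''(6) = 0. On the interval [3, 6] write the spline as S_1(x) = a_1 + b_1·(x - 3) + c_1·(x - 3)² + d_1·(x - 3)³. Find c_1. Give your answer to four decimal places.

Let M_i = S''(x_i). Step sizes h_i = 3, 3; slopes of the chords Δ_i = (y_(i+1) - y_i)/h_i = 1, -1.
  3·M_0 + 12·M_1 + 3·M_2 = 6(Δ_1 - Δ_0) = -12
Natural end conditions: M_0 = M_2 = 0.
Hence M_0 = 0, M_1 = -1, M_2 = 0.
On [3, 6], with S_1(x) = a_1 + b_1·(x - 3) + c_1·(x - 3)² + d_1·(x - 3)³: c_1 = M_1/2 = -1/2, d_1 = (M_2 - M_1)/(6h_1) = 1/18, b_1 = Δ_1 - h_1(2M_1 + M_2)/6 = 0.

-0.5000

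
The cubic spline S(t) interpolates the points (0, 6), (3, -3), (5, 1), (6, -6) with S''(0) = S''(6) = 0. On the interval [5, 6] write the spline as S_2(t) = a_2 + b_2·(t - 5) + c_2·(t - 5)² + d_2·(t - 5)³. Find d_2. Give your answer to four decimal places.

With σ_i denoting the second derivative at x_i, h_i = 3, 2, 1, and Δ_i = (y_(i+1) − y_i)/h_i = -3, 2, -7:
  3·σ_0 + 10·σ_1 + 2·σ_2 = 6(Δ_1 - Δ_0) = 30
  2·σ_1 + 6·σ_2 + 1·σ_3 = 6(Δ_2 - Δ_1) = -54
Natural end conditions: σ_0 = σ_3 = 0.
Solving: σ_0 = 0, σ_1 = 36/7, σ_2 = -75/7, σ_3 = 0.
On [5, 6], with S_2(t) = a_2 + b_2·(t - 5) + c_2·(t - 5)² + d_2·(t - 5)³: c_2 = σ_2/2 = -75/14, d_2 = (σ_3 - σ_2)/(6h_2) = 25/14, b_2 = Δ_2 - h_2(2σ_2 + σ_3)/6 = -24/7.

1.7857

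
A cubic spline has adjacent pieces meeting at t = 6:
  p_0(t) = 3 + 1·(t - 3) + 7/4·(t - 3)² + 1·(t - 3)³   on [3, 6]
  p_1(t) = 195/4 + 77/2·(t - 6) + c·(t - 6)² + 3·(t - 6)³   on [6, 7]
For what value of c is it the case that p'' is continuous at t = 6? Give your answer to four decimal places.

10.7500

p_0''(t) = 7/2 + 6·(t - 3), so p_0''(6) = 43/2. On the right, p_1''(6) = 2c, so c = 43/4.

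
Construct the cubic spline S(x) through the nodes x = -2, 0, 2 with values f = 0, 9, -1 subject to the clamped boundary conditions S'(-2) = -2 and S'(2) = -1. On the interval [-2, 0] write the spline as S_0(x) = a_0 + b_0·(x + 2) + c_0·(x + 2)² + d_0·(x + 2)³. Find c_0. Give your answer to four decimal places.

8.5625

Put m_i = S'' at the i-th knot. Here h = (2, 2) and Δ = (9/2, -5), so the interior equations h_(i-1)·m_(i-1) + 2(h_(i-1)+h_i)·m_i + h_i·m_(i+1) = 6(Δ_i − Δ_(i-1)) read
  2·m_0 + 8·m_1 + 2·m_2 = 6(Δ_1 - Δ_0) = -57
Clamped end conditions give two more equations: 2h_0·m_0 + h_0·m_1 = 6(Δ_0 - S'(-2)) = 39 and h_1·m_1 + 2h_1·m_2 = 6(S'(2) - Δ_1) = 24.
Forward elimination and back-substitution give m_0 = 137/8, m_1 = -59/4, m_2 = 107/8.
On [-2, 0], with S_0(x) = a_0 + b_0·(x + 2) + c_0·(x + 2)² + d_0·(x + 2)³: c_0 = m_0/2 = 137/16, d_0 = (m_1 - m_0)/(6h_0) = -85/32, b_0 = Δ_0 - h_0(2m_0 + m_1)/6 = -2.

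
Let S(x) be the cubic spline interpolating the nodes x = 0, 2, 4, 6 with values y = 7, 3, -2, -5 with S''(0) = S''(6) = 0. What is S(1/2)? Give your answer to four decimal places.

Put m_i = S'' at the i-th knot. Here h = (2, 2, 2) and Δ = (-2, -5/2, -3/2), so the interior equations h_(i-1)·m_(i-1) + 2(h_(i-1)+h_i)·m_i + h_i·m_(i+1) = 6(Δ_i − Δ_(i-1)) read
  2·m_0 + 8·m_1 + 2·m_2 = 6(Δ_1 - Δ_0) = -3
  2·m_1 + 8·m_2 + 2·m_3 = 6(Δ_2 - Δ_1) = 6
Natural end conditions: m_0 = m_3 = 0.
Solving: m_0 = 0, m_1 = -3/5, m_2 = 9/10, m_3 = 0.
On [0, 2], S(x) = 7 - 9/5·x + 0·x² - 1/20·x³.
With x = 1/2: S(1/2) = 195/32.

6.0938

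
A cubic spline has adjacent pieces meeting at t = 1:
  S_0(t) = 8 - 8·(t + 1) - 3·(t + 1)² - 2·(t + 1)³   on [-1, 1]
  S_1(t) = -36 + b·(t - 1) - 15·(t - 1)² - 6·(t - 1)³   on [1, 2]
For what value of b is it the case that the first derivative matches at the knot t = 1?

-44

S_0'(t) = -8 - 6·(t + 1) - 6·(t + 1)², so S_0'(1) = -44. On the right, S_1'(1) = b, so b = -44.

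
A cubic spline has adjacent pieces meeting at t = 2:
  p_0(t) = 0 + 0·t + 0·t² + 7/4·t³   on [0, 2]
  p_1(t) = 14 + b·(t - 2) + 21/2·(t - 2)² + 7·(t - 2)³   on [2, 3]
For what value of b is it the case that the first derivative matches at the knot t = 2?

21

p_0'(t) = 0 + 0·t + 21/4·t², so p_0'(2) = 21. On the right, p_1'(2) = b, so b = 21.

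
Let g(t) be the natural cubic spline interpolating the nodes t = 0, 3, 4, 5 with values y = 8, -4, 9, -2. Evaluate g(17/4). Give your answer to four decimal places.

8.4622

Put σ_i = g'' at the i-th knot. Here h = (3, 1, 1) and Δ = (-4, 13, -11), so the interior equations h_(i-1)·σ_(i-1) + 2(h_(i-1)+h_i)·σ_i + h_i·σ_(i+1) = 6(Δ_i − Δ_(i-1)) read
  3·σ_0 + 8·σ_1 + 1·σ_2 = 6(Δ_1 - Δ_0) = 102
  1·σ_1 + 4·σ_2 + 1·σ_3 = 6(Δ_2 - Δ_1) = -144
Natural end conditions: σ_0 = σ_3 = 0.
Hence σ_0 = 0, σ_1 = 552/31, σ_2 = -1254/31, σ_3 = 0.
On [4, 5], g(t) = 9 + 77/31·(t - 4) - 627/31·(t - 4)² + 209/31·(t - 4)³.
With (t - 4) = 1/4: g(17/4) = 16789/1984.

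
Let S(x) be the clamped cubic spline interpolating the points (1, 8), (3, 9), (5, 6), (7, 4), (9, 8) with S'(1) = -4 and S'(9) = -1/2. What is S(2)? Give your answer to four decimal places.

7.2835

Put M_i = S'' at the i-th knot. Here h = (2, 2, 2, 2) and Δ = (1/2, -3/2, -1, 2), so the interior equations h_(i-1)·M_(i-1) + 2(h_(i-1)+h_i)·M_i + h_i·M_(i+1) = 6(Δ_i − Δ_(i-1)) read
  2·M_0 + 8·M_1 + 2·M_2 = 6(Δ_1 - Δ_0) = -12
  2·M_1 + 8·M_2 + 2·M_3 = 6(Δ_2 - Δ_1) = 3
  2·M_2 + 8·M_3 + 2·M_4 = 6(Δ_3 - Δ_2) = 18
Clamped end conditions give two more equations: 2h_0·M_0 + h_0·M_1 = 6(Δ_0 - S'(1)) = 27 and h_3·M_3 + 2h_3·M_4 = 6(S'(9) - Δ_3) = -15.
Solving the tridiagonal system: M_0 = 967/112, M_1 = -211/56, M_2 = 7/16, M_3 = 197/56, M_4 = -617/112.
On [1, 3], S(x) = 8 - 4·(x - 1) + 967/224·(x - 1)² - 463/448·(x - 1)³.
With (x - 1) = 1: S(2) = 3263/448.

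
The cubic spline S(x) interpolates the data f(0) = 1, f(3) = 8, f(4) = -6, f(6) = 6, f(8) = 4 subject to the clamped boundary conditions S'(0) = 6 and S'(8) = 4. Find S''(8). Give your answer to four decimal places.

15.6250

Write σ_i for S''(x_i). With h_i = 3, 1, 2, 2 and divided differences Δ_i = 7/3, -14, 6, -1, the continuity of S' gives the tridiagonal system
  3·σ_0 + 8·σ_1 + 1·σ_2 = 6(Δ_1 - Δ_0) = -98
  1·σ_1 + 6·σ_2 + 2·σ_3 = 6(Δ_2 - Δ_1) = 120
  2·σ_2 + 8·σ_3 + 2·σ_4 = 6(Δ_3 - Δ_2) = -42
Clamped end conditions give two more equations: 2h_0·σ_0 + h_0·σ_1 = 6(Δ_0 - S'(0)) = -22 and h_3·σ_3 + 2h_3·σ_4 = 6(S'(8) - Δ_3) = 30.
Solving: σ_0 = 125/24, σ_1 = -71/4, σ_2 = 227/8, σ_3 = -65/4, σ_4 = 125/8.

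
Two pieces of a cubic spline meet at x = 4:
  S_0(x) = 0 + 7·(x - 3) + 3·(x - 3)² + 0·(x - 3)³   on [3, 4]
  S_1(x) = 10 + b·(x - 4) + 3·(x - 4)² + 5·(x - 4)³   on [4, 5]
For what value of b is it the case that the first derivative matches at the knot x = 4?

S_0'(x) = 7 + 6·(x - 3) + 0·(x - 3)², so S_0'(4) = 13. On the right, S_1'(4) = b, so b = 13.

13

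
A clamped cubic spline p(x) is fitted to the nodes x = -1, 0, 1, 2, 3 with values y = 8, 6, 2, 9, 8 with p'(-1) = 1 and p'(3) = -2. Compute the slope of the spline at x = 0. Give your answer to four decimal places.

-5.3750

Put M_i = p'' at the i-th knot. Here h = (1, 1, 1, 1) and Δ = (-2, -4, 7, -1), so the interior equations h_(i-1)·M_(i-1) + 2(h_(i-1)+h_i)·M_i + h_i·M_(i+1) = 6(Δ_i − Δ_(i-1)) read
  1·M_0 + 4·M_1 + 1·M_2 = 6(Δ_1 - Δ_0) = -12
  1·M_1 + 4·M_2 + 1·M_3 = 6(Δ_2 - Δ_1) = 66
  1·M_2 + 4·M_3 + 1·M_4 = 6(Δ_3 - Δ_2) = -48
Clamped end conditions give two more equations: 2h_0·M_0 + h_0·M_1 = 6(Δ_0 - p'(-1)) = -18 and h_3·M_3 + 2h_3·M_4 = 6(p'(3) - Δ_3) = -6.
Solving the tridiagonal system: M_0 = -21/4, M_1 = -15/2, M_2 = 93/4, M_3 = -39/2, M_4 = 27/4.
On [0, 1], p'(x) = b_1 + 2c_1·x + 3d_1·x² with b_1 = Δ_1 - h_1(2M_1 + M_2)/6 = -43/8, c_1 = M_1/2 = -15/4, d_1 = (M_2 - M_1)/(6h_1) = 41/8. So p'(0) = -43/8.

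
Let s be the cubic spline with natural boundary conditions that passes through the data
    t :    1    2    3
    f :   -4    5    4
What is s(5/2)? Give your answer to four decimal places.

5.4375

With m_i denoting the second derivative at x_i, h_i = 1, 1, and Δ_i = (y_(i+1) − y_i)/h_i = 9, -1:
  1·m_0 + 4·m_1 + 1·m_2 = 6(Δ_1 - Δ_0) = -60
Natural end conditions: m_0 = m_2 = 0.
Hence m_0 = 0, m_1 = -15, m_2 = 0.
On [2, 3], s(t) = 5 + 4·(t - 2) - 15/2·(t - 2)² + 5/2·(t - 2)³.
With (t - 2) = 1/2: s(5/2) = 87/16.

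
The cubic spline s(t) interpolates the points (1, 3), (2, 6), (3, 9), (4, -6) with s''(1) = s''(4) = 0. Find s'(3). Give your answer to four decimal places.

Write M_i for s''(x_i). With h_i = 1, 1, 1 and divided differences Δ_i = 3, 3, -15, the continuity of s' gives the tridiagonal system
  1·M_0 + 4·M_1 + 1·M_2 = 6(Δ_1 - Δ_0) = 0
  1·M_1 + 4·M_2 + 1·M_3 = 6(Δ_2 - Δ_1) = -108
Natural end conditions: M_0 = M_3 = 0.
Solving the tridiagonal system: M_0 = 0, M_1 = 36/5, M_2 = -144/5, M_3 = 0.
On [3, 4], s'(t) = b_2 + 2c_2·(t - 3) + 3d_2·(t - 3)² with b_2 = Δ_2 - h_2(2M_2 + M_3)/6 = -27/5, c_2 = M_2/2 = -72/5, d_2 = (M_3 - M_2)/(6h_2) = 24/5. So s'(3) = -27/5.

-5.4000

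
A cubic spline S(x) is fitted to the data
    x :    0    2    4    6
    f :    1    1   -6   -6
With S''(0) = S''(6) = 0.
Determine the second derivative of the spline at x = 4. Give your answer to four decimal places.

With σ_i denoting the second derivative at x_i, h_i = 2, 2, 2, and Δ_i = (y_(i+1) − y_i)/h_i = 0, -7/2, 0:
  2·σ_0 + 8·σ_1 + 2·σ_2 = 6(Δ_1 - Δ_0) = -21
  2·σ_1 + 8·σ_2 + 2·σ_3 = 6(Δ_2 - Δ_1) = 21
Natural end conditions: σ_0 = σ_3 = 0.
Solving the tridiagonal system: σ_0 = 0, σ_1 = -7/2, σ_2 = 7/2, σ_3 = 0.

3.5000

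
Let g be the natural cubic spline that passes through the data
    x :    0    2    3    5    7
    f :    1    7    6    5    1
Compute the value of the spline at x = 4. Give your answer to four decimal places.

5.4561

With M_i denoting the second derivative at x_i, h_i = 2, 1, 2, 2, and Δ_i = (y_(i+1) − y_i)/h_i = 3, -1, -1/2, -2:
  2·M_0 + 6·M_1 + 1·M_2 = 6(Δ_1 - Δ_0) = -24
  1·M_1 + 6·M_2 + 2·M_3 = 6(Δ_2 - Δ_1) = 3
  2·M_2 + 8·M_3 + 2·M_4 = 6(Δ_3 - Δ_2) = -9
Natural end conditions: M_0 = M_4 = 0.
Solving the tridiagonal system: M_0 = 0, M_1 = -549/128, M_2 = 111/64, M_3 = -399/256, M_4 = 0.
On [3, 5], g(x) = 6 - 291/256·(x - 3) + 111/128·(x - 3)² - 281/1024·(x - 3)³.
With (x - 3) = 1: g(4) = 5587/1024.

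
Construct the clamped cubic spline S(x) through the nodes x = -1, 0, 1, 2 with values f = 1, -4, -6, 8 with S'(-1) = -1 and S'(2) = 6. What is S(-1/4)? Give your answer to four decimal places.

Put M_i = S'' at the i-th knot. Here h = (1, 1, 1) and Δ = (-5, -2, 14), so the interior equations h_(i-1)·M_(i-1) + 2(h_(i-1)+h_i)·M_i + h_i·M_(i+1) = 6(Δ_i − Δ_(i-1)) read
  1·M_0 + 4·M_1 + 1·M_2 = 6(Δ_1 - Δ_0) = 18
  1·M_1 + 4·M_2 + 1·M_3 = 6(Δ_2 - Δ_1) = 96
Clamped end conditions give two more equations: 2h_0·M_0 + h_0·M_1 = 6(Δ_0 - S'(-1)) = -24 and h_2·M_2 + 2h_2·M_3 = 6(S'(2) - Δ_2) = -48.
Hence M_0 = -34/3, M_1 = -4/3, M_2 = 104/3, M_3 = -124/3.
On [-1, 0], S(x) = 1 - 1·(x + 1) - 17/3·(x + 1)² + 5/3·(x + 1)³.
With (x + 1) = 3/4: S(-1/4) = -143/64.

-2.2344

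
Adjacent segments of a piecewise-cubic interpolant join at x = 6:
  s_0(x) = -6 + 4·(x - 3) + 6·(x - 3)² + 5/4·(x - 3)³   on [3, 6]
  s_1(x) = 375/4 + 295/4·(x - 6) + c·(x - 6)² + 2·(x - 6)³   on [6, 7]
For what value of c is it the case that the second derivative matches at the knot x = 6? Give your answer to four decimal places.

s_0''(x) = 12 + 15/2·(x - 3), so s_0''(6) = 69/2. On the right, s_1''(6) = 2c, so c = 69/4.

17.2500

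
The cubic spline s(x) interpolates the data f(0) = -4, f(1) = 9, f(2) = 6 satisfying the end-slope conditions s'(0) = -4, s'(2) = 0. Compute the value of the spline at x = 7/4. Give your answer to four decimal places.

6.8672

Write σ_i for s''(x_i). With h_i = 1, 1 and divided differences Δ_i = 13, -3, the continuity of s' gives the tridiagonal system
  1·σ_0 + 4·σ_1 + 1·σ_2 = 6(Δ_1 - Δ_0) = -96
Clamped end conditions give two more equations: 2h_0·σ_0 + h_0·σ_1 = 6(Δ_0 - s'(0)) = 102 and h_1·σ_1 + 2h_1·σ_2 = 6(s'(2) - Δ_1) = 18.
Solving the tridiagonal system: σ_0 = 77, σ_1 = -52, σ_2 = 35.
On [1, 2], s(x) = 9 + 17/2·(x - 1) - 26·(x - 1)² + 29/2·(x - 1)³.
With (x - 1) = 3/4: s(7/4) = 879/128.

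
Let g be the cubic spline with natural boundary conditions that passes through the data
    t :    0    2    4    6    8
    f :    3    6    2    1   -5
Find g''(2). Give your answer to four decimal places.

Put m_i = g'' at the i-th knot. Here h = (2, 2, 2, 2) and Δ = (3/2, -2, -1/2, -3), so the interior equations h_(i-1)·m_(i-1) + 2(h_(i-1)+h_i)·m_i + h_i·m_(i+1) = 6(Δ_i − Δ_(i-1)) read
  2·m_0 + 8·m_1 + 2·m_2 = 6(Δ_1 - Δ_0) = -21
  2·m_1 + 8·m_2 + 2·m_3 = 6(Δ_2 - Δ_1) = 9
  2·m_2 + 8·m_3 + 2·m_4 = 6(Δ_3 - Δ_2) = -15
Natural end conditions: m_0 = m_4 = 0.
Solving: m_0 = 0, m_1 = -183/56, m_2 = 18/7, m_3 = -141/56, m_4 = 0.

-3.2679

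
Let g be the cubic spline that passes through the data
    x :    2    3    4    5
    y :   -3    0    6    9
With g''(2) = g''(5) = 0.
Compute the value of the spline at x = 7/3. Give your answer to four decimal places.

Let M_i = g''(x_i). Step sizes h_i = 1, 1, 1; slopes of the chords Δ_i = (y_(i+1) - y_i)/h_i = 3, 6, 3.
  1·M_0 + 4·M_1 + 1·M_2 = 6(Δ_1 - Δ_0) = 18
  1·M_1 + 4·M_2 + 1·M_3 = 6(Δ_2 - Δ_1) = -18
Natural end conditions: M_0 = M_3 = 0.
Solving: M_0 = 0, M_1 = 6, M_2 = -6, M_3 = 0.
On [2, 3], g(x) = -3 + 2·(x - 2) + 0·(x - 2)² + 1·(x - 2)³.
With (x - 2) = 1/3: g(7/3) = -62/27.

-2.2963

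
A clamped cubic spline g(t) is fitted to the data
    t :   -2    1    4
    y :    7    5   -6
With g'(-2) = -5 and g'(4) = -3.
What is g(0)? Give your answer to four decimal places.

With m_i denoting the second derivative at x_i, h_i = 3, 3, and Δ_i = (y_(i+1) − y_i)/h_i = -2/3, -11/3:
  3·m_0 + 12·m_1 + 3·m_2 = 6(Δ_1 - Δ_0) = -18
Clamped end conditions give two more equations: 2h_0·m_0 + h_0·m_1 = 6(Δ_0 - g'(-2)) = 26 and h_1·m_1 + 2h_1·m_2 = 6(g'(4) - Δ_1) = 4.
Forward elimination and back-substitution give m_0 = 37/6, m_1 = -11/3, m_2 = 5/2.
On [-2, 1], g(t) = 7 - 5·(t + 2) + 37/12·(t + 2)² - 59/108·(t + 2)³.
With (t + 2) = 2: g(0) = 134/27.

4.9630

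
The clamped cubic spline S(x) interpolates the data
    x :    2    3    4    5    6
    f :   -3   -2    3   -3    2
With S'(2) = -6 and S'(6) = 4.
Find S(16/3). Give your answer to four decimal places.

Put σ_i = S'' at the i-th knot. Here h = (1, 1, 1, 1) and Δ = (1, 5, -6, 5), so the interior equations h_(i-1)·σ_(i-1) + 2(h_(i-1)+h_i)·σ_i + h_i·σ_(i+1) = 6(Δ_i − Δ_(i-1)) read
  1·σ_0 + 4·σ_1 + 1·σ_2 = 6(Δ_1 - Δ_0) = 24
  1·σ_1 + 4·σ_2 + 1·σ_3 = 6(Δ_2 - Δ_1) = -66
  1·σ_2 + 4·σ_3 + 1·σ_4 = 6(Δ_3 - Δ_2) = 66
Clamped end conditions give two more equations: 2h_0·σ_0 + h_0·σ_1 = 6(Δ_0 - S'(2)) = 42 and h_3·σ_3 + 2h_3·σ_4 = 6(S'(6) - Δ_3) = -6.
Solving the tridiagonal system: σ_0 = 475/28, σ_1 = 113/14, σ_2 = -101/4, σ_3 = 377/14, σ_4 = -461/28.
On [5, 6], S(x) = -3 - 69/56·(x - 5) + 377/28·(x - 5)² - 405/56·(x - 5)³.
With (x - 5) = 1/3: S(16/3) = -275/126.

-2.1825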